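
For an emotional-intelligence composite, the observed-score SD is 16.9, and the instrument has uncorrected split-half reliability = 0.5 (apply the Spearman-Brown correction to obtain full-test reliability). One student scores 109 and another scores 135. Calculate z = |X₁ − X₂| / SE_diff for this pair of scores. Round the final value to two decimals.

Spearman-Brown: r = 2(0.5) / (1 + 0.5) = 1.0000 / 1.5000 ≈ 0.6667
SEM = 16.9000 * √(1 − 0.6667) = 16.9000 * √0.3333 ≈ 16.9000 * 0.5774 ≈ 9.7572
Standard error of the difference = 9.7572·√2 ≈ 13.7988
z = 26 / 13.7988 ≈ 1.8842

1.88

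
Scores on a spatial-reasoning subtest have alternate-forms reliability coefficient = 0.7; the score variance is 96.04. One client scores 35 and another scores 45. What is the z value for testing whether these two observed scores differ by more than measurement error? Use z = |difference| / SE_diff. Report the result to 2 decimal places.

1.32

σ = 96.04^(1/2) = 9.80000
SEM = 9.80000 × √(1 − 0.70000) = 9.80000 × √0.30000 ≃ 9.80000 × 0.54772 ≃ 5.36768
SE_diff = SEM × √2 ≃ 5.36768 × 1.41421 ≃ 7.59105
z = 10 / 7.59105 ≃ 1.31734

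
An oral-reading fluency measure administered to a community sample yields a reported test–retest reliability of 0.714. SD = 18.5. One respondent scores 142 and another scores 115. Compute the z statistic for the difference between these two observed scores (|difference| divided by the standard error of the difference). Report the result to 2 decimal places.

SEM = 18.5000 * √(1 − 0.7140) = 18.5000 * √0.2860 ≈ 18.5000 * 0.5348 ≈ 9.8936
SE_diff = SEM * √2 ≈ 9.8936 * 1.4142 ≈ 13.9917
z = |142 − 115| / 13.9917 = 27 / 13.9917 ≈ 1.9297

1.93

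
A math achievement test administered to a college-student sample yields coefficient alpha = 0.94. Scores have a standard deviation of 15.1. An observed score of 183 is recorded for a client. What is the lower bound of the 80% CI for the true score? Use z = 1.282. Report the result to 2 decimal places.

178.26

SEM = 15.10000·√(1 − 0.94000) ≈ 3.69873
1.282 · SEM ≈ 4.74177
Lower limit = 183 − 4.74177 ≈ 178.25823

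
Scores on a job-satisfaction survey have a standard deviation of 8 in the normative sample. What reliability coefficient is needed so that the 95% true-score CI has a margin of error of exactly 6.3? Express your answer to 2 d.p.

Required SEM = 6.3 / 1.96 ≈ 3.2143
Required reliability = 1 − (SEM/SD)² = 1 − 0.1614 ≈ 0.8386

0.84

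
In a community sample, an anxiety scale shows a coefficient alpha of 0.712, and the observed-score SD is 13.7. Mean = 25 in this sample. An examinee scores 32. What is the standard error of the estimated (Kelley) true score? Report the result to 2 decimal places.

6.20

SE_est = SD · √(r(1 − r)) = 13.7000 · √0.2051 ≈ 13.7000 · 0.4528 ≈ 6.2038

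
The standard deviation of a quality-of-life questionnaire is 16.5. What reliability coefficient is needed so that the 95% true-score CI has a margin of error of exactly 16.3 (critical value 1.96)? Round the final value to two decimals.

0.75

Required SEM = 16.3 / 1.96 ≃ 8.316
r = 1 − (8.316/16.5)² ≃ 1 − 0.254 ≃ 0.746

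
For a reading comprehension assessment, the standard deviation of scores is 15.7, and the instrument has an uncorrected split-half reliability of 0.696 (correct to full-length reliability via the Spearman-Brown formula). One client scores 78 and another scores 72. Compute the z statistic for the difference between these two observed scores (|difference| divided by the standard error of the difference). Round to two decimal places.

Full-length reliability (Spearman-Brown) = 2(0.696)/(1+0.696) ≈ 0.8208
SEM = 15.7000 × √(1 − 0.8208) = 15.7000 × √0.1792 ≈ 15.7000 × 0.4234 ≈ 6.6470
SE_diff = √2 × SEM ≈ 9.4002
z = 6 / 9.4002 ≈ 0.6383

0.64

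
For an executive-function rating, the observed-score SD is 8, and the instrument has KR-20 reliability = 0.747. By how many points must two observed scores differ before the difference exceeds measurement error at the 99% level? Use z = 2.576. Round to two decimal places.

14.66

SEM = 8.000 × √(1 − 0.747) = 8.000 × √0.253 ≈ 8.000 × 0.503 ≈ 4.024
SE_diff = SEM × √2 ≈ 4.024 × 1.414 ≈ 5.691
Minimum reliable difference = 2.576 × SE_diff ≈ 2.576 × 5.691 ≈ 14.659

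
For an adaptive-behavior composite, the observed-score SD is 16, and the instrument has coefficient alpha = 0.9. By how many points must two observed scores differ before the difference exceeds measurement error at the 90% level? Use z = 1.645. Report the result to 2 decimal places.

11.77

SEM = 16.00000 × √(1 − 0.90000) = 16.00000 × √0.10000 ≈ 16.00000 × 0.31623 ≈ 5.05964
SE_diff = SEM × √2 ≈ 5.05964 × 1.41421 ≈ 7.15542
Smallest detectable difference = 1.645×7.15542 ≈ 11.77066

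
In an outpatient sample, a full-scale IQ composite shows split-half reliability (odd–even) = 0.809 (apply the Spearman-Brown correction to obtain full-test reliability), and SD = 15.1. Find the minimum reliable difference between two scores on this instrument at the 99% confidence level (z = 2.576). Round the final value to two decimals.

Full-length reliability (Spearman-Brown) = 2(0.809)/(1+0.809) ≈ 0.8944
The standard error of measurement is 15.1000*√(1 − 0.8944) ≈ 15.1000*0.3249 ≈ 4.9065.
SE_diff = SEM * √2 ≈ 4.9065 * 1.4142 ≈ 6.9389
Minimum reliable difference = 2.576 * SE_diff ≈ 2.576 * 6.9389 ≈ 17.8746

17.87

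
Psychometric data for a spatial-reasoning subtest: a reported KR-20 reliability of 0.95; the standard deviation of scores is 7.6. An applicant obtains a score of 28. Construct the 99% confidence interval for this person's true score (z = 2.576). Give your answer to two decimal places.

[23.62, 32.38]

The standard error of measurement is 7.6000*√(1 − 0.9500) ≈ 7.6000*0.2236 ≈ 1.6994.
2.576 * SEM ≈ 4.3777
CI = 28 ± 4.3777 → [23.6223, 32.3777]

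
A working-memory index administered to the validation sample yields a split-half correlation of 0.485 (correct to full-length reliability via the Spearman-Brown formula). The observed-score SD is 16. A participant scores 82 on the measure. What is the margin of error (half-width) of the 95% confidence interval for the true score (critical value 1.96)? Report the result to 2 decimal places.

r_full = 2·0.485 / (1 + 0.485) ≈ 0.65320
SEM = 16.00000·√(1 − 0.65320) ≈ 9.42237
Half-width = 1.96·9.42237 ≈ 18.46785

18.47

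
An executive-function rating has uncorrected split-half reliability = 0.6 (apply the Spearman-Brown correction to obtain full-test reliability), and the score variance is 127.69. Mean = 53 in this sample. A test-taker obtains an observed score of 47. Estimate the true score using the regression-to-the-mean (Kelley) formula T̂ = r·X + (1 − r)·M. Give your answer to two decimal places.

r_full = 2·0.6 / (1 + 0.6) ≈ 0.75000
T̂ = r·X + (1 − r)·M = 0.75000×47 + 0.25000×53 = 35.25000 + 13.25000 ≈ 48.50000

48.50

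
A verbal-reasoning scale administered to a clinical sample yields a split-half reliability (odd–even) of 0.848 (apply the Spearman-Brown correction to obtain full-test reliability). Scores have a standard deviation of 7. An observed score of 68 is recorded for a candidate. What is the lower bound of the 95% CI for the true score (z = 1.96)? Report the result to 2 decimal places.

64.07

r_full = 2·0.848 / (1 + 0.848) ≈ 0.9177
SEM = 7.0000*√(1 − 0.9177) ≈ 2.0076
1.96 * SEM ≈ 3.9348
Lower limit = 68 − 3.9348 ≈ 64.0652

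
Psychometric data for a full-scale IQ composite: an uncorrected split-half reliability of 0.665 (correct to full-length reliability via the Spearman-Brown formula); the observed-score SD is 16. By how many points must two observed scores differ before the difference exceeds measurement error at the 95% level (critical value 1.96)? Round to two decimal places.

Full-length reliability (Spearman-Brown) = 2(0.665)/(1+0.665) ≃ 0.7988
SEM = 16.0000·√(1 − 0.7988) ≃ 7.1769
SE_diff = SEM · √2 ≃ 7.1769 · 1.4142 ≃ 10.1496
Smallest detectable difference = 1.96·10.1496 ≃ 19.8933

19.89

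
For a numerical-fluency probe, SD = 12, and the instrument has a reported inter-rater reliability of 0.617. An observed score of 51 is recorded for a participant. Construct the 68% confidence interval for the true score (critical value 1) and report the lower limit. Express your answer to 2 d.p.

SEM = 12.0000 · √(1 − 0.6170) = 12.0000 · √0.3830 ≈ 12.0000 · 0.6189 ≈ 7.4264
1 · SEM ≈ 7.4264
Lower limit = 51 − 7.4264 ≈ 43.5736

43.57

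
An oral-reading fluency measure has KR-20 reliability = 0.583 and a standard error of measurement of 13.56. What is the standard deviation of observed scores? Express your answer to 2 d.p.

21.00

SD = SEM / √(1 − r) = 13.56 / √0.41700 ≈ 13.56 / 0.64576 ≈ 20.99866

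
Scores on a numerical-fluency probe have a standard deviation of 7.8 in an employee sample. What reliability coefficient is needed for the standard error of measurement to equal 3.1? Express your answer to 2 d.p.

0.84

r = 1 − (3.1000/7.8)² ≈ 1 − 0.1580 ≈ 0.8420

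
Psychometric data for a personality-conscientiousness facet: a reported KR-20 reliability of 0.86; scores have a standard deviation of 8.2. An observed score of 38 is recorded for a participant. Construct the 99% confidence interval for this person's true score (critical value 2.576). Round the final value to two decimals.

[30.10, 45.90]

SEM = 8.200×√(1 − 0.860) ≈ 3.068
Margin = 2.576 × 3.068 ≈ 7.904
Interval: (30.096, 45.904)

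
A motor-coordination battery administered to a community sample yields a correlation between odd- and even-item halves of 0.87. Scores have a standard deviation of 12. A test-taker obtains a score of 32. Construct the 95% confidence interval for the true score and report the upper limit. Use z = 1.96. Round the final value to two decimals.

r_full = 2·0.87 / (1 + 0.87) ≈ 0.930
SEM = 12.000 · √(1 − 0.930) = 12.000 · √0.070 ≈ 12.000 · 0.264 ≈ 3.164
Half-width = 1.96·3.164 ≈ 6.201
Upper limit = 32 + 6.201 ≈ 38.201

38.20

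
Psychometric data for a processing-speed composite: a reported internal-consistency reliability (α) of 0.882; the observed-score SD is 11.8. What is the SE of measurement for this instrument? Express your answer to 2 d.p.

4.05

SEM = 11.800 * √(1 − 0.882) = 11.800 * √0.118 ≃ 11.800 * 0.344 ≃ 4.053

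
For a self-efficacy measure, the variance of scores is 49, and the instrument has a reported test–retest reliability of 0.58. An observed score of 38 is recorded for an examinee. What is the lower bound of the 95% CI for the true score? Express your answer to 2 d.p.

SD = √49 = 7.0000
SEM = 7.0000·√(1 − 0.5800) ≃ 4.5365
1.96 · SEM ≃ 8.8916
Lower limit = 38 − 8.8916 ≃ 29.1084

29.11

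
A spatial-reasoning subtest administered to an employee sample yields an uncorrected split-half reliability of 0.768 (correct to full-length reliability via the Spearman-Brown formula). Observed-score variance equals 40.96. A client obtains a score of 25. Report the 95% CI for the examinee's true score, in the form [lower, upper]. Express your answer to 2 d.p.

[20.46, 29.54]

SD = √40.96 ≃ 6.400
r_full = 2·0.768 / (1 + 0.768) ≃ 0.869
SEM = 6.400×√(1 − 0.869) ≃ 2.318
Half-width = 1.96×2.318 ≃ 4.544
Interval: (20.456, 29.544)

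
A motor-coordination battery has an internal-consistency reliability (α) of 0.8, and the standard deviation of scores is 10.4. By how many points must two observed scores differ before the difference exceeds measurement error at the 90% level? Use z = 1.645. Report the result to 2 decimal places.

SEM = 10.400·√(1 − 0.800) ≈ 4.651
SE_diff = √2 · SEM ≈ 6.578
Minimum reliable difference = 1.645 · SE_diff ≈ 1.645 · 6.578 ≈ 10.820

10.82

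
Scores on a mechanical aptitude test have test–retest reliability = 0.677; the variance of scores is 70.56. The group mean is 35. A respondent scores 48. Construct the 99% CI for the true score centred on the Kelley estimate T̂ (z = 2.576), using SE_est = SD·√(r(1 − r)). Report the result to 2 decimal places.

[33.68, 53.92]

σ = 70.56^(1/2) = 8.4000
Estimated true score = 0.6770·48 + (1 − 0.6770)·35 ≈ 43.8010
SE_est = SD · √(r(1 − r)) = 8.4000 · √0.2187 ≈ 8.4000 · 0.4676 ≈ 3.9280
99% CI: 43.8010 ± 10.1186 ≈ (33.6824, 53.9196)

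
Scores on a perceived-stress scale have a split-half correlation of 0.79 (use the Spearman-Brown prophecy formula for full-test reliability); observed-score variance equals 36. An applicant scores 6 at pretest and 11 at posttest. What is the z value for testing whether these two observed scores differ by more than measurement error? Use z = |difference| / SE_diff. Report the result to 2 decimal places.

1.72

σ = 36^(1/2) = 6.00000
Full-length reliability (Spearman-Brown) = 2(0.79)/(1+0.79) ≈ 0.88268
The standard error of measurement is 6.00000*√(1 − 0.88268) ≈ 6.00000*0.34252 ≈ 2.05511.
Standard error of the difference = 2.05511·√2 ≈ 2.90636
z = 5 / 2.90636 ≈ 1.72037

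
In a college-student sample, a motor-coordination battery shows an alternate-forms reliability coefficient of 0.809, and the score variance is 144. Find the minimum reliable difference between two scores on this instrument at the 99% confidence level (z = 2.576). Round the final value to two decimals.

19.11

SD = √144 ≈ 12.0000
SEM = 12.0000 * √(1 − 0.8090) = 12.0000 * √0.1910 ≈ 12.0000 * 0.4370 ≈ 5.2444
SE_diff = √2 * SEM ≈ 7.4167
Smallest detectable difference = 2.576*7.4167 ≈ 19.1055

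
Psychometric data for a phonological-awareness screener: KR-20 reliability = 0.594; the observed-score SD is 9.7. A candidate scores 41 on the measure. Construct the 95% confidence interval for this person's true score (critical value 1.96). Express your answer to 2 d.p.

[28.89, 53.11]

The standard error of measurement is 9.70000·√(1 − 0.59400) ≈ 9.70000·0.63718 ≈ 6.18066.
Half-width = 1.96·6.18066 ≈ 12.11409
CI = 41 ± 12.11409 → [28.88591, 53.11409]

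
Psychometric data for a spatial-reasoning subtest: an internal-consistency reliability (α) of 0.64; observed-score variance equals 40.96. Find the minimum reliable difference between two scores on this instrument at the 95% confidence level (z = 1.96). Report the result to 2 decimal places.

10.64

σ = 40.96^(1/2) = 6.4000
SEM = 6.4000 × √(1 − 0.6400) = 6.4000 × √0.3600 ≈ 6.4000 × 0.6000 ≈ 3.8400
SE_diff = √2 × SEM ≈ 5.4306
Minimum reliable difference = 1.96 × SE_diff ≈ 1.96 × 5.4306 ≈ 10.6439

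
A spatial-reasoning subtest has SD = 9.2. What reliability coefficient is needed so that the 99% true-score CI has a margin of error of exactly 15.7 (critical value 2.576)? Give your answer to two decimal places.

0.56

Required SEM = 15.7 / 2.576 ≃ 6.0947
r = 1 − (SEM / SD)² = 1 − (6.0947 / 9.2)² ≃ 1 − 0.4389 ≃ 0.5611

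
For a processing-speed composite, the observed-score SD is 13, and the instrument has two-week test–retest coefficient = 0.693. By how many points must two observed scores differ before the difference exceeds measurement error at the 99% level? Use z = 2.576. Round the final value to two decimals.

The standard error of measurement is 13.00000*√(1 − 0.69300) ≈ 13.00000*0.55408 ≈ 7.20299.
Standard error of the difference = 7.20299·√2 ≈ 10.18656
Smallest detectable difference = 2.576*10.18656 ≈ 26.24058

26.24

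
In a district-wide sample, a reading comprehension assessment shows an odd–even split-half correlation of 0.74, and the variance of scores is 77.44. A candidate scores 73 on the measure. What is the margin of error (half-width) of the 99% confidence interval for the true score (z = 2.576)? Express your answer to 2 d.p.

SD = √77.44 = 8.800
Spearman-Brown: r = 2(0.74) / (1 + 0.74) = 1.480 / 1.740 ≈ 0.851
SEM = 8.800*√(1 − 0.851) ≈ 3.402
Margin = 2.576 * 3.402 ≈ 8.763

8.76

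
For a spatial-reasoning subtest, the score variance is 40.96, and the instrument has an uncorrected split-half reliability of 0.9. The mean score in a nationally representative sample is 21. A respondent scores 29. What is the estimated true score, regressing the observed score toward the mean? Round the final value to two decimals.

Full-length reliability (Spearman-Brown) = 2(0.9)/(1+0.9) ≃ 0.9474
Estimated true score = 0.9474*29 + (1 − 0.9474)*21 ≃ 28.5789

28.58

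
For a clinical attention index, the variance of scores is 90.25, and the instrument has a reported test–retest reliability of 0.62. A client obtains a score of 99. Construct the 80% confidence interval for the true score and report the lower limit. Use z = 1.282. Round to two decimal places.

91.49

SD = √90.25 ≈ 9.500
SEM = 9.500·√(1 − 0.620) ≈ 5.856
1.282 · SEM ≈ 7.508
Lower bound: 99 − 7.508 = 91.492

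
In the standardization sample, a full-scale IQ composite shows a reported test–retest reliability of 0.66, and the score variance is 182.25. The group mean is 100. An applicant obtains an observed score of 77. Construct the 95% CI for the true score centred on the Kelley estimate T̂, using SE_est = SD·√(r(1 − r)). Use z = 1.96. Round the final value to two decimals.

σ = 182.25^(1/2) = 13.500
T̂ = r·X + (1 − r)·M = 0.660×77 + 0.340×100 = 50.820 + 34.000 ≈ 84.820
SE_est = SD × √(r(1 − r)) = 13.500 × √0.224 ≈ 13.500 × 0.474 ≈ 6.395
95% CI: 84.820 ± 12.534 ≈ (72.286, 97.354)

[72.29, 97.35]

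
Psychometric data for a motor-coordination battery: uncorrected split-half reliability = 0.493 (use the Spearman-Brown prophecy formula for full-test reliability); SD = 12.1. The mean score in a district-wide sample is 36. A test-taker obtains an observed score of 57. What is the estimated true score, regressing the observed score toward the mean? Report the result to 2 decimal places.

Spearman-Brown: r = 2(0.493) / (1 + 0.493) = 0.98600 / 1.49300 ≈ 0.66042
T̂ = 0.66042(57) + 0.33958(36) ≈ 49.86872

49.87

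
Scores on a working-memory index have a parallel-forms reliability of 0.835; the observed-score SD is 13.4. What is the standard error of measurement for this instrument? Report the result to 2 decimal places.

5.44

SEM = 13.400×√(1 − 0.835) ≈ 5.443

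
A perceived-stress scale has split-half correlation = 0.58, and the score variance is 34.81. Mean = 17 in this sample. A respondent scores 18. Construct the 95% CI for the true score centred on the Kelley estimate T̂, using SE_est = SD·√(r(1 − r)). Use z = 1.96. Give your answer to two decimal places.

SD = √34.81 ≃ 5.900
Full-length reliability (Spearman-Brown) = 2(0.58)/(1+0.58) ≃ 0.734
T̂ = r·X + (1 − r)·M = 0.734*18 + 0.266*17 ≃ 13.215 + 4.519 ≃ 17.734
SE_est = 5.900*√(0.734*0.266) ≃ 2.606
95% CI: 17.734 ± 5.109 ≃ (12.626, 22.843)

[12.63, 22.84]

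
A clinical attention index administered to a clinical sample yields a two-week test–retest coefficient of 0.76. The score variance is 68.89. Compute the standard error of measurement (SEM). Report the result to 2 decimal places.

σ = 68.89^(1/2) = 8.3000
SEM = 8.3000 · √(1 − 0.7600) = 8.3000 · √0.2400 ≃ 8.3000 · 0.4899 ≃ 4.0662

4.07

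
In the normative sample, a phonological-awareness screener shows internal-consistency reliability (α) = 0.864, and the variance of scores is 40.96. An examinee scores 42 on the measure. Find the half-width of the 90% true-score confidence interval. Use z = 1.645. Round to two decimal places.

SD = √40.96 ≃ 6.4000
The standard error of measurement is 6.4000×√(1 − 0.8640) ≃ 6.4000×0.3688 ≃ 2.3602.
Half-width = 1.645×2.3602 ≃ 3.8825

3.88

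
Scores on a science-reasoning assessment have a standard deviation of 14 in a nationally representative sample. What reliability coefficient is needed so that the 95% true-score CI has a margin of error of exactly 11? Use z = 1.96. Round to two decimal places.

0.84

Required SEM = 11 / 1.96 ≈ 5.6122
r = 1 − (SEM / SD)² = 1 − (5.6122 / 14)² ≈ 1 − 0.1607 ≈ 0.8393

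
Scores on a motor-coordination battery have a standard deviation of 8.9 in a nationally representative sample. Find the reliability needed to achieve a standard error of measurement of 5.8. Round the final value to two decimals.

r = 1 − (SEM / SD)² = 1 − (5.80000 / 8.9)² ≈ 1 − 0.42469 ≈ 0.57531

0.58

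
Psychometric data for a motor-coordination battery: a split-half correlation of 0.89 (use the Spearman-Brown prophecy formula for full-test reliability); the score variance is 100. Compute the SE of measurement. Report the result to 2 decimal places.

SD = √100 ≈ 10.00000
Spearman-Brown: r = 2(0.89) / (1 + 0.89) = 1.78000 / 1.89000 ≈ 0.94180
SEM = 10.00000·√(1 − 0.94180) ≈ 2.41249

2.41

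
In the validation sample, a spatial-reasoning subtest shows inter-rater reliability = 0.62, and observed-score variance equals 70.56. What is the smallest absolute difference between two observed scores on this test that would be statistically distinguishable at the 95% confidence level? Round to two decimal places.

14.35

σ = 70.56^(1/2) = 8.400
The standard error of measurement is 8.400×√(1 − 0.620) ≈ 8.400×0.616 ≈ 5.178.
SE_diff = √2 × SEM ≈ 7.323
Minimum reliable difference = 1.96 × SE_diff ≈ 1.96 × 7.323 ≈ 14.353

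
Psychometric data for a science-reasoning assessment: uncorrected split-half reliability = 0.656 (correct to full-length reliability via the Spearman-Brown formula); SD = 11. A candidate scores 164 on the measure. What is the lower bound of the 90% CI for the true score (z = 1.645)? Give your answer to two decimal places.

r_full = 2·0.656 / (1 + 0.656) ≈ 0.792
SEM = 11.000*√(1 − 0.792) ≈ 5.014
Half-width = 1.645*5.014 ≈ 8.247
Lower bound: 164 − 8.247 = 155.753

155.75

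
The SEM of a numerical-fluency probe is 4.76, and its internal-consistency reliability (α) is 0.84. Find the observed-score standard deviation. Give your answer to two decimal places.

SD = 4.76 / √(1 − 0.84) ≃ 11.900

11.90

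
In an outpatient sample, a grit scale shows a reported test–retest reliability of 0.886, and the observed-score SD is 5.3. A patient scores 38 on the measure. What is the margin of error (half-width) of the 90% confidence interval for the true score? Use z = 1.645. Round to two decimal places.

2.94

The standard error of measurement is 5.300×√(1 − 0.886) ≃ 5.300×0.338 ≃ 1.789.
1.645 × SEM ≃ 2.944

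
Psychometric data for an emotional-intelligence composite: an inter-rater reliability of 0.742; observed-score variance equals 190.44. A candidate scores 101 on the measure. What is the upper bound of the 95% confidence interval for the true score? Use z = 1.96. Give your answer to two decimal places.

SD = √190.44 ≃ 13.800
SEM = 13.800 × √(1 − 0.742) = 13.800 × √0.258 ≃ 13.800 × 0.508 ≃ 7.010
Margin = 1.96 × 7.010 ≃ 13.739
Upper limit = 101 + 13.739 ≃ 114.739

114.74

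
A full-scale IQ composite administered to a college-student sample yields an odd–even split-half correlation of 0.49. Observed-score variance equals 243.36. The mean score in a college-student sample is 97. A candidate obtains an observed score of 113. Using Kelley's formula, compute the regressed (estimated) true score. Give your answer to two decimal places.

r_full = 2·0.49 / (1 + 0.49) ≈ 0.6577
T̂ = r·X + (1 − r)·M = 0.6577·113 + 0.3423·97 ≈ 74.3221 + 33.2013 ≈ 107.5235

107.52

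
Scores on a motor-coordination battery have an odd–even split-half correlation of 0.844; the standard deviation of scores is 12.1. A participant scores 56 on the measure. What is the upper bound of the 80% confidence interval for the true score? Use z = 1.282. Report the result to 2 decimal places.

60.51

r_full = 2·0.844 / (1 + 0.844) ≈ 0.915
SEM = 12.100 · √(1 − 0.915) = 12.100 · √0.085 ≈ 12.100 · 0.291 ≈ 3.519
Half-width = 1.282·3.519 ≈ 4.512
Upper limit = 56 + 4.512 ≈ 60.512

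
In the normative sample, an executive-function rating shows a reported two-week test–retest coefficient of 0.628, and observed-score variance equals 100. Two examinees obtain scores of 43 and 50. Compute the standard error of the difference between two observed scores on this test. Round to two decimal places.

σ = 100^(1/2) = 10.0000
SEM = 10.0000×√(1 − 0.6280) ≈ 6.0992
SE_diff = SEM × √2 ≈ 6.0992 × 1.4142 ≈ 8.6255

8.63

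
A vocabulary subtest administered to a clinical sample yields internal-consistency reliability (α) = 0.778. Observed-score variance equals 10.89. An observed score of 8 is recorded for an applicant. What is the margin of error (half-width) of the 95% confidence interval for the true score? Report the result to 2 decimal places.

3.05

σ = 10.89^(1/2) = 3.30000
SEM = 3.30000 * √(1 − 0.77800) = 3.30000 * √0.22200 ≈ 3.30000 * 0.47117 ≈ 1.55486
Half-width = 1.96*1.55486 ≈ 3.04752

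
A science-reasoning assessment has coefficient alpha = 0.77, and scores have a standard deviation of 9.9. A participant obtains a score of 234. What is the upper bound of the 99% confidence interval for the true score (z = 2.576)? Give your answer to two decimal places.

The standard error of measurement is 9.9000*√(1 − 0.7700) ≃ 9.9000*0.4796 ≃ 4.7479.
2.576 * SEM ≃ 12.2305
Upper limit = 234 + 12.2305 ≃ 246.2305

246.23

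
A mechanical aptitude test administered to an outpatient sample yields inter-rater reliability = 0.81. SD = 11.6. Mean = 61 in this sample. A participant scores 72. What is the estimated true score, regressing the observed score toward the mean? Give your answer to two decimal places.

69.91

Estimated true score = 0.810·72 + (1 − 0.810)·61 ≈ 69.910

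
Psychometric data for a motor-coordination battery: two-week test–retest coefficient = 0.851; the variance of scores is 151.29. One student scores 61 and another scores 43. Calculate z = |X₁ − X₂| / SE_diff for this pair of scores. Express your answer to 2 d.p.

2.68

SD = √151.29 = 12.3000
SEM = 12.3000 × √(1 − 0.8510) = 12.3000 × √0.1490 ≈ 12.3000 × 0.3860 ≈ 4.7479
Standard error of the difference = 4.7479·√2 ≈ 6.7145
z = |61 − 43| / 6.7145 = 18 / 6.7145 ≈ 2.6808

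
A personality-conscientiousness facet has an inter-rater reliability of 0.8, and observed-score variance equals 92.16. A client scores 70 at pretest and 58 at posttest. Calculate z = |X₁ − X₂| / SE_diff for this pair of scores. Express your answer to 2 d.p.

1.98

SD = √92.16 = 9.600
SEM = 9.600 · √(1 − 0.800) = 9.600 · √0.200 ≃ 9.600 · 0.447 ≃ 4.293
SE_diff = √2 · SEM ≃ 6.072
z = 12 / 6.072 ≃ 1.976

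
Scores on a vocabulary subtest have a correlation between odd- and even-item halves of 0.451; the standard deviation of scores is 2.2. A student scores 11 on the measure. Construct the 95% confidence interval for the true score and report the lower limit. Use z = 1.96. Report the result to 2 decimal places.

8.35

Spearman-Brown: r = 2(0.451) / (1 + 0.451) = 0.9020 / 1.4510 ≈ 0.6216
The standard error of measurement is 2.2000*√(1 − 0.6216) ≈ 2.2000*0.6151 ≈ 1.3532.
Margin = 1.96 * 1.3532 ≈ 2.6524
Lower limit = 11 − 2.6524 ≈ 8.3476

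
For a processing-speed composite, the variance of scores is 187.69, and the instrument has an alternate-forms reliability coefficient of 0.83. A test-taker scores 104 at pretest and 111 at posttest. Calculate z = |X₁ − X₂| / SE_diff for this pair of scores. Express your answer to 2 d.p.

0.88

σ = 187.69^(1/2) = 13.70000
SEM = 13.70000 × √(1 − 0.83000) = 13.70000 × √0.17000 ≈ 13.70000 × 0.41231 ≈ 5.64865
SE_diff = √2 × SEM ≈ 7.98840
z = |104 − 111| / 7.98840 = 7 / 7.98840 ≈ 0.87627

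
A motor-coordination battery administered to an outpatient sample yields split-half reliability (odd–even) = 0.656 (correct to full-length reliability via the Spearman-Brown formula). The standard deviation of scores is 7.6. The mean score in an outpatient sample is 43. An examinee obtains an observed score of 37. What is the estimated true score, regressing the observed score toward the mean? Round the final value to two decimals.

38.25

Spearman-Brown: r = 2(0.656) / (1 + 0.656) = 1.3120 / 1.6560 ≈ 0.7923
T̂ = r·X + (1 − r)·M = 0.7923×37 + 0.2077×43 ≈ 29.3140 + 8.9324 ≈ 38.2464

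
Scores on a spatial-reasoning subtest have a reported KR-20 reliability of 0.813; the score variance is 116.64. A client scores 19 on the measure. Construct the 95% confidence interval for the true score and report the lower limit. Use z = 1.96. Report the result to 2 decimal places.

9.85

SD = √116.64 ≈ 10.80000
SEM = 10.80000*√(1 − 0.81300) ≈ 4.67030
1.96 * SEM ≈ 9.15378
Lower limit = 19 − 9.15378 ≈ 9.84622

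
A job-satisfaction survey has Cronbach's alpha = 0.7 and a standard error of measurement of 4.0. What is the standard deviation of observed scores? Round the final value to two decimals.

SD = SEM / √(1 − r) = 4.0 / √0.3000 ≈ 4.0 / 0.5477 ≈ 7.3030

7.30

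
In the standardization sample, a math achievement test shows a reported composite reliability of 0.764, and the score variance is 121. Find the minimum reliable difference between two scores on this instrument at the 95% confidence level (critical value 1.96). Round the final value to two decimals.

14.81

SD = √121 = 11.0000
The standard error of measurement is 11.0000·√(1 − 0.7640) ≈ 11.0000·0.4858 ≈ 5.3438.
Standard error of the difference = 5.3438·√2 ≈ 7.5572
Minimum reliable difference = 1.96 · SE_diff ≈ 1.96 · 7.5572 ≈ 14.8122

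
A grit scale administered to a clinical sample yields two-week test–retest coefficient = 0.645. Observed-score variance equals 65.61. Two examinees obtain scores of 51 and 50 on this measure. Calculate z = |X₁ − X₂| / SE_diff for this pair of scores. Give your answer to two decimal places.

0.15

SD = √65.61 ≈ 8.1000
SEM = 8.1000 · √(1 − 0.6450) = 8.1000 · √0.3550 ≈ 8.1000 · 0.5958 ≈ 4.8261
Standard error of the difference = 4.8261·√2 ≈ 6.8252
z = |51 − 50| / 6.8252 = 1 / 6.8252 ≈ 0.1465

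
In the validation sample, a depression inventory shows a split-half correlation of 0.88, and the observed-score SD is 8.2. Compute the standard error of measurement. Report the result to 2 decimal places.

r_full = 2·0.88 / (1 + 0.88) ≃ 0.9362
SEM = 8.2000×√(1 − 0.9362) ≃ 2.0717

2.07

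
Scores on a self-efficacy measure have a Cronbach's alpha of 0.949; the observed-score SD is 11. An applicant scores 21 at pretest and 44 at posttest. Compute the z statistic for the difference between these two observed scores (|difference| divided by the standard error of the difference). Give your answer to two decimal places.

6.55

SEM = 11.0000*√(1 − 0.9490) ≈ 2.4841
SE_diff = SEM * √2 ≈ 2.4841 * 1.4142 ≈ 3.5131
z = |21 − 44| / 3.5131 = 23 / 3.5131 ≈ 6.5469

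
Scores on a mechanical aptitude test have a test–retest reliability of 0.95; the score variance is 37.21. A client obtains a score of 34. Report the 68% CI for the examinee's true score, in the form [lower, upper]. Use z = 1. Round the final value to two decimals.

[32.64, 35.36]

SD = √37.21 ≈ 6.10000
SEM = 6.10000·√(1 − 0.95000) ≈ 1.36400
Half-width = 1·1.36400 ≈ 1.36400
68% CI: 34 ± 1.36400 = [32.63600, 35.36400]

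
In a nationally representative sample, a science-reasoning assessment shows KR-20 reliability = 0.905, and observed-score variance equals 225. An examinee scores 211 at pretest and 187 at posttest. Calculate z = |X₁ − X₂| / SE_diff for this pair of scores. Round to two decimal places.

SD = √225 ≈ 15.00000
SEM = 15.00000·√(1 − 0.90500) ≈ 4.62331
SE_diff = √2 · SEM ≈ 6.53835
z = 24 / 6.53835 ≈ 3.67065

3.67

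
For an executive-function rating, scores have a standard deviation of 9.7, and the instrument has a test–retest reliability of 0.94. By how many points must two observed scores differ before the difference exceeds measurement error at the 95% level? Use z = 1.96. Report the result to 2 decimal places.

SEM = 9.70000×√(1 − 0.94000) ≈ 2.37601
SE_diff = SEM × √2 ≈ 2.37601 × 1.41421 ≈ 3.36018
Minimum reliable difference = 1.96 × SE_diff ≈ 1.96 × 3.36018 ≈ 6.58595

6.59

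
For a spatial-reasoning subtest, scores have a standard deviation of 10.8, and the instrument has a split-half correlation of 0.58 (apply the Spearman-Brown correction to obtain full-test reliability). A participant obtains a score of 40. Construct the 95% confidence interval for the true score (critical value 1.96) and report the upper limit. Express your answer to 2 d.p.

Full-length reliability (Spearman-Brown) = 2(0.58)/(1+0.58) ≈ 0.734
The standard error of measurement is 10.800·√(1 − 0.734) ≈ 10.800·0.516 ≈ 5.568.
Margin = 1.96 · 5.568 ≈ 10.914
Upper bound: 40 + 10.914 = 50.914

50.91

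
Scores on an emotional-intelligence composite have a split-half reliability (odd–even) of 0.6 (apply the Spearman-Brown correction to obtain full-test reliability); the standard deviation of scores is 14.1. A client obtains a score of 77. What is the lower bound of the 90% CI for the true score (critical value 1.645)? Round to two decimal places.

Spearman-Brown: r = 2(0.6) / (1 + 0.6) = 1.200 / 1.600 ≈ 0.750
SEM = 14.100 × √(1 − 0.750) = 14.100 × √0.250 ≈ 14.100 × 0.500 ≈ 7.050
Margin = 1.645 × 7.050 ≈ 11.597
Lower bound: 77 − 11.597 = 65.403

65.40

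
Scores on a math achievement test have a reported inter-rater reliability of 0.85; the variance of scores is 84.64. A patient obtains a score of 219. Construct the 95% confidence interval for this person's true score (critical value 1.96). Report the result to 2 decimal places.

[212.02, 225.98]

σ = 84.64^(1/2) = 9.2000
SEM = 9.2000·√(1 − 0.8500) ≈ 3.5631
Margin = 1.96 · 3.5631 ≈ 6.9838
CI = 219 ± 6.9838 → [212.0162, 225.9838]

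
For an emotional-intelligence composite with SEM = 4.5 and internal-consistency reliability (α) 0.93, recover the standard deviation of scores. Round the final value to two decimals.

σ = SEM·(1 − r)^(−1/2) ≈ 4.5*3.780 ≈ 17.008

17.01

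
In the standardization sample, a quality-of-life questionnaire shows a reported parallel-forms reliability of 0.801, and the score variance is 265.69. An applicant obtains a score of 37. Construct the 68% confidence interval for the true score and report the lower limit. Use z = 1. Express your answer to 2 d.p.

29.73

SD = √265.69 = 16.3000
SEM = 16.3000*√(1 − 0.8010) ≈ 7.2713
Margin = 1 * 7.2713 ≈ 7.2713
Lower limit = 37 − 7.2713 ≈ 29.7287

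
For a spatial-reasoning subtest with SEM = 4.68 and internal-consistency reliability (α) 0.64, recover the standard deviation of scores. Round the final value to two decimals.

7.80

SD = SEM / √(1 − r) = 4.68 / √0.3600 ≈ 4.68 / 0.6000 ≈ 7.8000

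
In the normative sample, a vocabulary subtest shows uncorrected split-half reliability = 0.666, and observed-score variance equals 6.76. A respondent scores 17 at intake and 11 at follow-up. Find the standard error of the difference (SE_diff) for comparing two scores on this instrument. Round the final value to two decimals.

1.65

SD = √6.76 = 2.6000
Spearman-Brown: r = 2(0.666) / (1 + 0.666) = 1.3320 / 1.6660 ≈ 0.7995
SEM = 2.6000 * √(1 − 0.7995) = 2.6000 * √0.2005 ≈ 2.6000 * 0.4478 ≈ 1.1642
SE_diff = SEM * √2 ≈ 1.1642 * 1.4142 ≈ 1.6464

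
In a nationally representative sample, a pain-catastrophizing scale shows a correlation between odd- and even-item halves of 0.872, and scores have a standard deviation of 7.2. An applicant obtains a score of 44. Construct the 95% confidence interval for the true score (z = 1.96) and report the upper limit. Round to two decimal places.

47.69

Full-length reliability (Spearman-Brown) = 2(0.872)/(1+0.872) ≈ 0.932
SEM = 7.200*√(1 − 0.932) ≈ 1.883
Margin = 1.96 * 1.883 ≈ 3.690
Upper bound: 44 + 3.690 = 47.690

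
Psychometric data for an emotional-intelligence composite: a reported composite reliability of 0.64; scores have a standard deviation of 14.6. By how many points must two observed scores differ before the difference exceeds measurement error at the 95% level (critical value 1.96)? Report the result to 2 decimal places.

SEM = 14.60000 * √(1 − 0.64000) = 14.60000 * √0.36000 ≈ 14.60000 * 0.60000 ≈ 8.76000
Standard error of the difference = 8.76000·√2 ≈ 12.38851
Minimum reliable difference = 1.96 * SE_diff ≈ 1.96 * 12.38851 ≈ 24.28148

24.28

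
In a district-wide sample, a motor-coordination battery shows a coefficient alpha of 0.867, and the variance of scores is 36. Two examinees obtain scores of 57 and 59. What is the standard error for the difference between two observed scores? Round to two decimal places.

3.09

SD = √36 ≈ 6.0000
The standard error of measurement is 6.0000*√(1 − 0.8670) ≈ 6.0000*0.3647 ≈ 2.1881.
SE_diff = √2 * SEM ≈ 3.0945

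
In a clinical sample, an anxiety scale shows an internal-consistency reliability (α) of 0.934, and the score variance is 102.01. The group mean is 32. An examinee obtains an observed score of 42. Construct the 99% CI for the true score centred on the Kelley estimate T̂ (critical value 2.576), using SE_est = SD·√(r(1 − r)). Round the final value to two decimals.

SD = √102.01 ≃ 10.100
Estimated true score = 0.934·42 + (1 − 0.934)·32 ≃ 41.340
SE_est = 10.100·√[r(1 − r)] ≃ 2.508
99% CI: 41.340 ± 6.460 ≃ (34.880, 47.800)

[34.88, 47.80]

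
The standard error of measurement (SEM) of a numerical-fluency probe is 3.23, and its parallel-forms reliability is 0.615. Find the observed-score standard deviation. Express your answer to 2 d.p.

5.21

SD = 3.23 / √(1 − 0.615) ≃ 5.2056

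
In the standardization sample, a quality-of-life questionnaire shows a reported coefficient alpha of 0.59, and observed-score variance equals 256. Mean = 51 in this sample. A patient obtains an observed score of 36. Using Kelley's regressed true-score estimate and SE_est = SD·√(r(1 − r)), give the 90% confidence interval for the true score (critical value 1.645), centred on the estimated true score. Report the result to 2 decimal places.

[29.20, 55.10]

σ = 256^(1/2) = 16.0000
T̂ = 0.5900(36) + 0.4100(51) ≈ 42.1500
SE_est = 16.0000×√(0.5900×0.4100) ≈ 7.8693
90% CI: 42.1500 ± 12.9451 ≈ (29.2049, 55.0951)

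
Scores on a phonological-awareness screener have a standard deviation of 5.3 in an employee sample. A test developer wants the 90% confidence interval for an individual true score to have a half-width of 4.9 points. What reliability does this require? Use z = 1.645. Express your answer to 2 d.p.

0.68

SEM needed = half-width / z = 4.9/1.645 ≃ 2.97872
Required reliability = 1 − (SEM/SD)² = 1 − 0.31587 ≃ 0.68413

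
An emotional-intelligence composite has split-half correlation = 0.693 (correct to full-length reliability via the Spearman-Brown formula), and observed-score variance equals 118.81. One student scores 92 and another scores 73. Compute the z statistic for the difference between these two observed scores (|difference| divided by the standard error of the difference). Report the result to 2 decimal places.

σ = 118.81^(1/2) = 10.900
r_full = 2·0.693 / (1 + 0.693) ≈ 0.819
SEM = 10.900×√(1 − 0.819) ≈ 4.642
Standard error of the difference = 4.642·√2 ≈ 6.564
z = 19 / 6.564 ≈ 2.894

2.89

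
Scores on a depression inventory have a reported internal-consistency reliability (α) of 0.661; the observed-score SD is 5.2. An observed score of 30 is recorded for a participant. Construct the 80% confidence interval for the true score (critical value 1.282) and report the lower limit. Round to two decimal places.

SEM = 5.200 · √(1 − 0.661) = 5.200 · √0.339 ≈ 5.200 · 0.582 ≈ 3.028
1.282 · SEM ≈ 3.881
Lower bound: 30 − 3.881 = 26.119

26.12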